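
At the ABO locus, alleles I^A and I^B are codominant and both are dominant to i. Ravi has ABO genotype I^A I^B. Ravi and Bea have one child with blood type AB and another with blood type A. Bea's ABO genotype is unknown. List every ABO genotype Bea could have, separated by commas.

For each candidate genotype of Bea, check whether crossing it with I^A I^B can produce every observed child phenotype.
  I^A I^A → possible child types {A, AB} ✓
  I^A I^B → possible child types {A, B, AB} ✓
  I^A i → possible child types {A, B, AB} ✓
  I^B I^B → possible child types {B, AB} ✗
  I^B i → possible child types {A, B, AB} ✓
  i i → possible child types {A, B} ✗

I^A I^A, I^A I^B, I^A i, I^B i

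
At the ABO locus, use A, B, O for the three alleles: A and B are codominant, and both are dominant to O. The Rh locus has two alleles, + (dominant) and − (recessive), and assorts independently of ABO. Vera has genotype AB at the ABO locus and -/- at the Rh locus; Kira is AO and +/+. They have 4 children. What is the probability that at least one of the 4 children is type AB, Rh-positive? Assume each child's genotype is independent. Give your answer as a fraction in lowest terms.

175/256

ABO cross AB × AO → 1/2 A, 1/4 B, 1/4 AB.
Rh cross -/- × +/+ → 1 Rh+; so P(type AB, Rh-positive) = 1/4 × 1 = 1/4 per child.
P(none) = (3/4)^4 = 81/256; P(at least one) = 1 − 81/256 = 175/256.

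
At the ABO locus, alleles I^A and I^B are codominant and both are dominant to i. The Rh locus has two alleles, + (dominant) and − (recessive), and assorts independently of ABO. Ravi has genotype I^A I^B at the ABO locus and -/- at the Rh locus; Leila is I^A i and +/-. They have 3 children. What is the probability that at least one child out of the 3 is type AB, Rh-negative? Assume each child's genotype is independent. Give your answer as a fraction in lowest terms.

ABO cross I^A I^B × I^A i → 1/2 A, 1/4 B, 1/4 AB.
Rh cross -/- × +/- → 1/2 Rh+, 1/2 Rh-; so P(type AB, Rh-negative) = 1/4 × 1/2 = 1/8 per child.
P(none) = (7/8)^3 = 343/512; P(at least one) = 1 − 343/512 = 169/512.

169/512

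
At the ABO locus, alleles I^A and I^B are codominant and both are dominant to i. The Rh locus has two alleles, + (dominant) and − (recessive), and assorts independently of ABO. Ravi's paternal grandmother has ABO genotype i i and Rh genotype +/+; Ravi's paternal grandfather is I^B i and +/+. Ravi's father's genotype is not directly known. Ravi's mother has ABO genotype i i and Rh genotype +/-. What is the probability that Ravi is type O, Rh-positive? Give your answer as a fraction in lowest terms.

Ravi's father's ABO genotype from i i × I^B i: 1/2 I^B i, 1/2 i i.
Crossing each possibility with the mother i i and summing P(type O): 1/2·1/2 + 1/2·1 = 3/4.
Similarly for Rh via the father's Rh distribution: P(Rh+) = 1.
Independent loci: 3/4 × 1 = 3/4.

3/4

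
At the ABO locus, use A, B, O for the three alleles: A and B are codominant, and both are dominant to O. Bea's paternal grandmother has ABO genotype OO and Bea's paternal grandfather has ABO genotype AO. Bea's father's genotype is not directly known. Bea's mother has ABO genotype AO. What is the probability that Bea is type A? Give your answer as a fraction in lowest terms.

Bea's father's ABO genotype from OO × AO: 1/2 AO, 1/2 OO.
Crossing each possibility with the mother AO and summing P(type A): 1/2·3/4 + 1/2·1/2 = 5/8.

5/8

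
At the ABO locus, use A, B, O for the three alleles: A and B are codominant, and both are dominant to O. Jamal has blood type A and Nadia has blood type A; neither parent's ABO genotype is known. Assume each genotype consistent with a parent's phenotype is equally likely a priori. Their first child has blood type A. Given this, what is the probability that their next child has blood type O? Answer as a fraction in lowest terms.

1/20

Possible genotypes: Jamal ∈ {AA, AO}; Nadia ∈ {AA, AO}.
Weight each parental genotype pair by prior × P(type-A child):
  AA × AA: posterior weight 4/15; P(next child type O) = 0.
  AA × AO: posterior weight 4/15; P(next child type O) = 0.
  AO × AA: posterior weight 4/15; P(next child type O) = 0.
  AO × AO: posterior weight 1/5; P(next child type O) = 1/4.
Weighted sum = 1/20.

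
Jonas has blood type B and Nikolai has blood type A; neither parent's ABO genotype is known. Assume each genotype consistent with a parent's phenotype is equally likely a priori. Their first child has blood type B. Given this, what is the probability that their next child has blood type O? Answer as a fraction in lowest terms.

1/12

Possible genotypes: Jonas ∈ {BB, BO}; Nikolai ∈ {AA, AO}.
Weight each parental genotype pair by prior × P(type-B child):
  BB × AO: posterior weight 2/3; P(next child type O) = 0.
  BO × AO: posterior weight 1/3; P(next child type O) = 1/4.
Weighted sum = 1/12.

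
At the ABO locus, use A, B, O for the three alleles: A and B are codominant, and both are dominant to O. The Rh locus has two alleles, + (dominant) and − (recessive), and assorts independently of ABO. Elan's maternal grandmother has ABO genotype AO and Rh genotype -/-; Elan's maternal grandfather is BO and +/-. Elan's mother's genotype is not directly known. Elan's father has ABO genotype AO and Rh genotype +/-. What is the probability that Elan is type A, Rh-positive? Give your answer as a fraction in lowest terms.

5/16

Elan's mother's ABO genotype from AO × BO: 1/4 AB, 1/4 AO, 1/4 BO, 1/4 OO.
Crossing each possibility with the father AO and summing P(type A): 1/4·1/2 + 1/4·3/4 + 1/4·1/4 + 1/4·1/2 = 1/2.
Similarly for Rh via the mother's Rh distribution: P(Rh+) = 5/8.
Independent loci: 1/2 × 5/8 = 5/16.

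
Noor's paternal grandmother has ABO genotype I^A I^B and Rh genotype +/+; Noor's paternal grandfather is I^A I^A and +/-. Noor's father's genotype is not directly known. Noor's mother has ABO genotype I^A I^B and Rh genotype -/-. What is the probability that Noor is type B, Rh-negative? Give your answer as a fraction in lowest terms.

Noor's father's ABO genotype from I^A I^B × I^A I^A: 1/2 I^A I^A, 1/2 I^A I^B.
Crossing each possibility with the mother I^A I^B and summing P(type B): 1/2·0 + 1/2·1/4 = 1/8.
Similarly for Rh via the father's Rh distribution: P(Rh-) = 1/4.
Independent loci: 1/8 × 1/4 = 1/32.

1/32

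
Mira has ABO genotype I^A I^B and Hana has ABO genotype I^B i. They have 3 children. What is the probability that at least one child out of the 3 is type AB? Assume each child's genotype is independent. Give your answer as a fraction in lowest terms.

ABO cross I^A I^B × I^B i → 1/4 A, 1/2 B, 1/4 AB.
So P(type AB) = 1/4 per child.
P(none) = (3/4)^3 = 27/64; P(at least one) = 1 − 27/64 = 37/64.

37/64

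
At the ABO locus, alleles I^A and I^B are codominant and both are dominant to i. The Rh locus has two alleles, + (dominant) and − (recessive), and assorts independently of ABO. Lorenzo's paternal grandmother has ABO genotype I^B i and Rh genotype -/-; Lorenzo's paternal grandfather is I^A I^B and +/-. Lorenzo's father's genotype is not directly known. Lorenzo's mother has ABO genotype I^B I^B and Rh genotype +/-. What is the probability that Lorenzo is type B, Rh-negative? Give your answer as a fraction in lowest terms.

9/32

Lorenzo's father's ABO genotype from I^B i × I^A I^B: 1/4 I^A I^B, 1/4 I^A i, 1/4 I^B I^B, 1/4 I^B i.
Crossing each possibility with the mother I^B I^B and summing P(type B): 1/4·1/2 + 1/4·1/2 + 1/4·1 + 1/4·1 = 3/4.
Similarly for Rh via the father's Rh distribution: P(Rh-) = 3/8.
Independent loci: 3/4 × 3/8 = 9/32.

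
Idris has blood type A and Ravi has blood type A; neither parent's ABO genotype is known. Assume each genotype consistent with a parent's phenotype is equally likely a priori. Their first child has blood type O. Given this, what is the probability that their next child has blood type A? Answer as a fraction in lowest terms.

3/4

Possible genotypes: Idris ∈ {I^A I^A, I^A i}; Ravi ∈ {I^A I^A, I^A i}.
Weight each parental genotype pair by prior × P(type-O child):
  I^A i × I^A i: posterior weight 1; P(next child type A) = 3/4.
Weighted sum = 3/4.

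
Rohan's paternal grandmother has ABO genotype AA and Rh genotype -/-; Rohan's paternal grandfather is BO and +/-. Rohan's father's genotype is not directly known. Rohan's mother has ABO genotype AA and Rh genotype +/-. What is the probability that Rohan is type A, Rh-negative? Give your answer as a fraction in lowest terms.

Rohan's father's ABO genotype from AA × BO: 1/2 AB, 1/2 AO.
Crossing each possibility with the mother AA and summing P(type A): 1/2·1/2 + 1/2·1 = 3/4.
Similarly for Rh via the father's Rh distribution: P(Rh-) = 3/8.
Independent loci: 3/4 × 3/8 = 9/32.

9/32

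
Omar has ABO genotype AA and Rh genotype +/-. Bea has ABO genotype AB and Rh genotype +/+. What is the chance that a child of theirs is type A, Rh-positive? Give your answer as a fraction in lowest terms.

1/2

ABO cross AA × AB → offspring phenotypes: 1/2 A, 1/2 AB.
Rh cross +/- × +/+ → 1 Rh+.
Independent loci: P(type A, Rh-positive) = 1/2 × 1 = 1/2.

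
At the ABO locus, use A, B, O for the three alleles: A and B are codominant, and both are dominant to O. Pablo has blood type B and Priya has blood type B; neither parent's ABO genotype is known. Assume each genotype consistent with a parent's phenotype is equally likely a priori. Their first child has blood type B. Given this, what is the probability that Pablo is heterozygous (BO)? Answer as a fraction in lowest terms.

7/15

Possible genotypes: Pablo ∈ {BB, BO}; Priya ∈ {BB, BO}.
Weight each parental genotype pair by prior × P(type-B child):
  BB × BB: posterior weight 4/15.
  BB × BO: posterior weight 4/15.
  BO × BB: posterior weight 4/15.
  BO × BO: posterior weight 1/5.
Sum the posterior weight over pairs where Pablo is BO: 7/15.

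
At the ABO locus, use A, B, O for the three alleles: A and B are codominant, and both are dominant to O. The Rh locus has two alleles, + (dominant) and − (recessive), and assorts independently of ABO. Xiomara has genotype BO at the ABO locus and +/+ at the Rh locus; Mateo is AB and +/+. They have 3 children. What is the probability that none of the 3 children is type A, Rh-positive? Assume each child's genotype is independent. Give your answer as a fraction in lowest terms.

ABO cross BO × AB → 1/4 A, 1/2 B, 1/4 AB.
Rh cross +/+ × +/+ → 1 Rh+; so P(type A, Rh-positive) = 1/4 × 1 = 1/4 per child.
P(not type A, Rh-positive) = 3/4 for one child; (3/4)^3 = 27/64.

27/64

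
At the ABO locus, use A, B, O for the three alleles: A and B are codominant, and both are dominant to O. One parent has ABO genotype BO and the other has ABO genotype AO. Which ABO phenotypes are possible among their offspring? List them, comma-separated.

O, A, B, AB

Gametes from BO × AO give offspring ABO genotypes AB, AO, BO, OO, i.e. phenotypes O, A, B, AB.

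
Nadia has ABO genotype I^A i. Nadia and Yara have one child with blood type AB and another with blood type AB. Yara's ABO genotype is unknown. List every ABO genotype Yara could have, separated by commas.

I^A I^B, I^B I^B, I^B i

For each candidate genotype of Yara, check whether crossing it with I^A i can produce every observed child phenotype.
  I^A I^A → possible child types {A} ✗
  I^A I^B → possible child types {A, B, AB} ✓
  I^A i → possible child types {O, A} ✗
  I^B I^B → possible child types {B, AB} ✓
  I^B i → possible child types {O, A, B, AB} ✓
  i i → possible child types {O, A} ✗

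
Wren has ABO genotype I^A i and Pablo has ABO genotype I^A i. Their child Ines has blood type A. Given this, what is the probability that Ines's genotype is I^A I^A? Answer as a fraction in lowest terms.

Cross I^A i × I^A i → 1/4 I^A I^A, 1/2 I^A i, 1/4 i i.
Type-A genotypes among offspring: I^A I^A (1/4), I^A i (1/2); total 3/4.
P(I^A I^A | type A) = (1/4) / (3/4) = 1/3.

1/3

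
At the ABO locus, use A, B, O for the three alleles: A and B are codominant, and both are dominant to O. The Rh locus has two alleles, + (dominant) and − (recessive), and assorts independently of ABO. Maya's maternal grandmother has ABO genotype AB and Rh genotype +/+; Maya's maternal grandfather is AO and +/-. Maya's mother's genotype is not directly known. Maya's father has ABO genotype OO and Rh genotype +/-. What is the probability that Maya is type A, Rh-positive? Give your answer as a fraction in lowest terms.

7/16

Maya's mother's ABO genotype from AB × AO: 1/4 AA, 1/4 AB, 1/4 AO, 1/4 BO.
Crossing each possibility with the father OO and summing P(type A): 1/4·1 + 1/4·1/2 + 1/4·1/2 + 1/4·0 = 1/2.
Similarly for Rh via the mother's Rh distribution: P(Rh+) = 7/8.
Independent loci: 1/2 × 7/8 = 7/16.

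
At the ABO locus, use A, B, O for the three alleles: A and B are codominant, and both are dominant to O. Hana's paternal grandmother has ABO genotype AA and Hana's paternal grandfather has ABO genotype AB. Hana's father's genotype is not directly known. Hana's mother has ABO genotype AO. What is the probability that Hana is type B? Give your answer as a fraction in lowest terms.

1/8

Hana's father's ABO genotype from AA × AB: 1/2 AA, 1/2 AB.
Crossing each possibility with the mother AO and summing P(type B): 1/2·0 + 1/2·1/4 = 1/8.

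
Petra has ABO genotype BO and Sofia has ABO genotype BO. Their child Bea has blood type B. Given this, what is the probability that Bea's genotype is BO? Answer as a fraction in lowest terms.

2/3

Cross BO × BO → 1/4 BB, 1/2 BO, 1/4 OO.
Type-B genotypes among offspring: BB (1/4), BO (1/2); total 3/4.
P(BO | type B) = (1/2) / (3/4) = 2/3.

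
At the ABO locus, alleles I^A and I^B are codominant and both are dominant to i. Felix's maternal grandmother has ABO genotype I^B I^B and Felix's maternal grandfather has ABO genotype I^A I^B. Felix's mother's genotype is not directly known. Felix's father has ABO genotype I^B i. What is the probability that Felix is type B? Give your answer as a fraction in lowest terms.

3/4

Felix's mother's ABO genotype from I^B I^B × I^A I^B: 1/2 I^A I^B, 1/2 I^B I^B.
Crossing each possibility with the father I^B i and summing P(type B): 1/2·1/2 + 1/2·1 = 3/4.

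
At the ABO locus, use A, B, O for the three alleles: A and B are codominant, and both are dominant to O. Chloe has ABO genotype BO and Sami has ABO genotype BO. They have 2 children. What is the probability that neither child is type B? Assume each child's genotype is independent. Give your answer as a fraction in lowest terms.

1/16

ABO cross BO × BO → 1/4 O, 3/4 B.
So P(type B) = 3/4 per child.
P(not type B) = 1/4 for one child; (1/4)^2 = 1/16.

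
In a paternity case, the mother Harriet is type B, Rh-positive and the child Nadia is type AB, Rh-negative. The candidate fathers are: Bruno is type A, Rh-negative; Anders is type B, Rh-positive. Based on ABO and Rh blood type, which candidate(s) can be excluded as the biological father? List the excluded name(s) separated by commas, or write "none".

A candidate is excluded only if no genotype consistent with his phenotype could produce a type AB, Rh-negative child with a type B, Rh-positive mother.
Anders (type B, Rh+): no genotype consistent with that phenotype can produce a type-AB Rh- child with a type-B mother.

Anders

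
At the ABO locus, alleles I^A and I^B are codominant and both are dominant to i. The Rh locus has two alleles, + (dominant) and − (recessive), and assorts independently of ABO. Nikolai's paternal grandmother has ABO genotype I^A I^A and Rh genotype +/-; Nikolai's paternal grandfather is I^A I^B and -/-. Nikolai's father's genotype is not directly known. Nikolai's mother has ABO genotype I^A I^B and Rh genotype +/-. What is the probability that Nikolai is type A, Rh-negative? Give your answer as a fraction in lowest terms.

9/64

Nikolai's father's ABO genotype from I^A I^A × I^A I^B: 1/2 I^A I^A, 1/2 I^A I^B.
Crossing each possibility with the mother I^A I^B and summing P(type A): 1/2·1/2 + 1/2·1/4 = 3/8.
Similarly for Rh via the father's Rh distribution: P(Rh-) = 3/8.
Independent loci: 3/8 × 3/8 = 9/64.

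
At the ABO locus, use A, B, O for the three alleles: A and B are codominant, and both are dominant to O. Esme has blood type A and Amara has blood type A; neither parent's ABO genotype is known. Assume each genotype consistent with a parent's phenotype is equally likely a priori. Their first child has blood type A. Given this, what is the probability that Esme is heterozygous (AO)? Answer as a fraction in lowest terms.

Possible genotypes: Esme ∈ {AA, AO}; Amara ∈ {AA, AO}.
Weight each parental genotype pair by prior × P(type-A child):
  AA × AA: posterior weight 4/15.
  AA × AO: posterior weight 4/15.
  AO × AA: posterior weight 4/15.
  AO × AO: posterior weight 1/5.
Sum the posterior weight over pairs where Esme is AO: 7/15.

7/15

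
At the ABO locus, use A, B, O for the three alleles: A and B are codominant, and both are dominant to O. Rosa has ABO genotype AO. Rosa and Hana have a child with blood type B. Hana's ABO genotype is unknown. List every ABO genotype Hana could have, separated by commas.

AB, BB, BO

For each candidate genotype of Hana, check whether crossing it with AO can produce every observed child phenotype.
  AA → possible child types {A} ✗
  AB → possible child types {A, B, AB} ✓
  AO → possible child types {O, A} ✗
  BB → possible child types {B, AB} ✓
  BO → possible child types {O, A, B, AB} ✓
  OO → possible child types {O, A} ✗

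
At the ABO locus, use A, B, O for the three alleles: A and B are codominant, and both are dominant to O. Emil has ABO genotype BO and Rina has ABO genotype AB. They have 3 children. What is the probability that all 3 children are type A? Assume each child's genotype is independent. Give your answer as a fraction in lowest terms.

ABO cross BO × AB → 1/4 A, 1/2 B, 1/4 AB.
So P(type A) = 1/4 per child.
All 3 independent: (1/4)^3 = 1/64.

1/64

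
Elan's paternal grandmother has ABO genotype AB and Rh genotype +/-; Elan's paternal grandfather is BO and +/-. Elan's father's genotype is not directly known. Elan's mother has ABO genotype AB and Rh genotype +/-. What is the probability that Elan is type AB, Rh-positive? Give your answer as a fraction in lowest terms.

9/32

Elan's father's ABO genotype from AB × BO: 1/4 AB, 1/4 AO, 1/4 BB, 1/4 BO.
Crossing each possibility with the mother AB and summing P(type AB): 1/4·1/2 + 1/4·1/4 + 1/4·1/2 + 1/4·1/4 = 3/8.
Similarly for Rh via the father's Rh distribution: P(Rh+) = 3/4.
Independent loci: 3/8 × 3/4 = 9/32.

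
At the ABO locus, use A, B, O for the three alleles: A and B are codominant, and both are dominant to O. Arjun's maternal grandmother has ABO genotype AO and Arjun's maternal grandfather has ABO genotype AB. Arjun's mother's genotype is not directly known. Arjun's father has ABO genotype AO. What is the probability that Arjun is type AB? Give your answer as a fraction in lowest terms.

1/8

Arjun's mother's ABO genotype from AO × AB: 1/4 AA, 1/4 AB, 1/4 AO, 1/4 BO.
Crossing each possibility with the father AO and summing P(type AB): 1/4·0 + 1/4·1/4 + 1/4·0 + 1/4·1/4 = 1/8.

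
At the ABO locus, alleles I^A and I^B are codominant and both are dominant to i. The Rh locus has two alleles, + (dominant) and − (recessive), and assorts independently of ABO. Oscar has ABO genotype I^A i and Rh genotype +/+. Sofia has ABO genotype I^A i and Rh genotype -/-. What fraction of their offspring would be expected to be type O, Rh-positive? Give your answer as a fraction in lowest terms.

1/4

ABO cross I^A i × I^A i → offspring phenotypes: 1/4 O, 3/4 A.
Rh cross +/+ × -/- → 1 Rh+.
Independent loci: P(type O, Rh-positive) = 1/4 × 1 = 1/4.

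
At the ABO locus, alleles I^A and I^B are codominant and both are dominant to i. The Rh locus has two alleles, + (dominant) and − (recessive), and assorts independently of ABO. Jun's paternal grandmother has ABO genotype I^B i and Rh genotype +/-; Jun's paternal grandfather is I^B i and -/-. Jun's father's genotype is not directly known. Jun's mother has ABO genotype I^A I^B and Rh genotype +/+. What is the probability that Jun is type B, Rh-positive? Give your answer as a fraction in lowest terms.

Jun's father's ABO genotype from I^B i × I^B i: 1/4 I^B I^B, 1/2 I^B i, 1/4 i i.
Crossing each possibility with the mother I^A I^B and summing P(type B): 1/4·1/2 + 1/2·1/2 + 1/4·1/2 = 1/2.
Similarly for Rh via the father's Rh distribution: P(Rh+) = 1.
Independent loci: 1/2 × 1 = 1/2.

1/2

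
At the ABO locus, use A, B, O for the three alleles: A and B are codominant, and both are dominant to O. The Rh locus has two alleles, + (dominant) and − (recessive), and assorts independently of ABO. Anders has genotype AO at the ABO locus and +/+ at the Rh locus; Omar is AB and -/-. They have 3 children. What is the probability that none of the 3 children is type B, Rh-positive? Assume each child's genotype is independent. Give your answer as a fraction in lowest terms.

ABO cross AO × AB → 1/2 A, 1/4 B, 1/4 AB.
Rh cross +/+ × -/- → 1 Rh+; so P(type B, Rh-positive) = 1/4 × 1 = 1/4 per child.
P(not type B, Rh-positive) = 3/4 for one child; (3/4)^3 = 27/64.

27/64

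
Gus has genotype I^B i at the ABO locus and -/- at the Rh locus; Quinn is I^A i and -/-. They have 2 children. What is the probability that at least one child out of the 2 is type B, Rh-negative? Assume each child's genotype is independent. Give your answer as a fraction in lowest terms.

ABO cross I^B i × I^A i → 1/4 O, 1/4 A, 1/4 B, 1/4 AB.
Rh cross -/- × -/- → 1 Rh-; so P(type B, Rh-negative) = 1/4 × 1 = 1/4 per child.
P(none) = (3/4)^2 = 9/16; P(at least one) = 1 − 9/16 = 7/16.

7/16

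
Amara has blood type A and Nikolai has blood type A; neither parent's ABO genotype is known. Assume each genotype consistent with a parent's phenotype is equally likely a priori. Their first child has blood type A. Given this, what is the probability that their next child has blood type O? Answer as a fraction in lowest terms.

Possible genotypes: Amara ∈ {AA, AO}; Nikolai ∈ {AA, AO}.
Weight each parental genotype pair by prior × P(type-A child):
  AA × AA: posterior weight 4/15; P(next child type O) = 0.
  AA × AO: posterior weight 4/15; P(next child type O) = 0.
  AO × AA: posterior weight 4/15; P(next child type O) = 0.
  AO × AO: posterior weight 1/5; P(next child type O) = 1/4.
Weighted sum = 1/20.

1/20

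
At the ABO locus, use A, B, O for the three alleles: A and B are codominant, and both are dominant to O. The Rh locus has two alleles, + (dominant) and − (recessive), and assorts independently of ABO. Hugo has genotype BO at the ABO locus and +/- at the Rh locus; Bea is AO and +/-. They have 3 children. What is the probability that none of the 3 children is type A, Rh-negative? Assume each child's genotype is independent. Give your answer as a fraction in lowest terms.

3375/4096

ABO cross BO × AO → 1/4 O, 1/4 A, 1/4 B, 1/4 AB.
Rh cross +/- × +/- → 3/4 Rh+, 1/4 Rh-; so P(type A, Rh-negative) = 1/4 × 1/4 = 1/16 per child.
P(not type A, Rh-negative) = 15/16 for one child; (15/16)^3 = 3375/4096.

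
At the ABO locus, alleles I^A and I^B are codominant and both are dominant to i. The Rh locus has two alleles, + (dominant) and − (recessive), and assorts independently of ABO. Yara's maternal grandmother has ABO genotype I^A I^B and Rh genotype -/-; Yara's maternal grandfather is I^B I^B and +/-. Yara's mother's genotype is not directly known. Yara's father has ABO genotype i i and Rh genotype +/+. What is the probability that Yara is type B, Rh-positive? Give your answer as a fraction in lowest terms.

3/4

Yara's mother's ABO genotype from I^A I^B × I^B I^B: 1/2 I^A I^B, 1/2 I^B I^B.
Crossing each possibility with the father i i and summing P(type B): 1/2·1/2 + 1/2·1 = 3/4.
Similarly for Rh via the mother's Rh distribution: P(Rh+) = 1.
Independent loci: 3/4 × 1 = 3/4.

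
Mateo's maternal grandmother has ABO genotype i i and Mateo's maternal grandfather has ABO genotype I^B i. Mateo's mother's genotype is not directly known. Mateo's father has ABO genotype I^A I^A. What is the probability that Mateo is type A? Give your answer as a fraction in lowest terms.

3/4

Mateo's mother's ABO genotype from i i × I^B i: 1/2 I^B i, 1/2 i i.
Crossing each possibility with the father I^A I^A and summing P(type A): 1/2·1/2 + 1/2·1 = 3/4.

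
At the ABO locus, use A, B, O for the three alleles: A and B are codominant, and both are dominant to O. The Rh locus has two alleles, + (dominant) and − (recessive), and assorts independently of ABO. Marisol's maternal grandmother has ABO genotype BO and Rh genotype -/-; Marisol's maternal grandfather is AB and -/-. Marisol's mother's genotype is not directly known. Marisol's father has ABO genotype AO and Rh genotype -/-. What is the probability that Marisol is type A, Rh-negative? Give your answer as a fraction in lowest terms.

3/8

Marisol's mother's ABO genotype from BO × AB: 1/4 AB, 1/4 AO, 1/4 BB, 1/4 BO.
Crossing each possibility with the father AO and summing P(type A): 1/4·1/2 + 1/4·3/4 + 1/4·0 + 1/4·1/4 = 3/8.
Similarly for Rh via the mother's Rh distribution: P(Rh-) = 1.
Independent loci: 3/8 × 1 = 3/8.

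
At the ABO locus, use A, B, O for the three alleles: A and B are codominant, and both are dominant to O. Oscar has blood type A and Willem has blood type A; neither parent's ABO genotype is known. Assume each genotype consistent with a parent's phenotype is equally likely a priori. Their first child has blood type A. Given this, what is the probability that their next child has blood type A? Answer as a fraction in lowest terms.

Possible genotypes: Oscar ∈ {AA, AO}; Willem ∈ {AA, AO}.
Weight each parental genotype pair by prior × P(type-A child):
  AA × AA: posterior weight 4/15; P(next child type A) = 1.
  AA × AO: posterior weight 4/15; P(next child type A) = 1.
  AO × AA: posterior weight 4/15; P(next child type A) = 1.
  AO × AO: posterior weight 1/5; P(next child type A) = 3/4.
Weighted sum = 19/20.

19/20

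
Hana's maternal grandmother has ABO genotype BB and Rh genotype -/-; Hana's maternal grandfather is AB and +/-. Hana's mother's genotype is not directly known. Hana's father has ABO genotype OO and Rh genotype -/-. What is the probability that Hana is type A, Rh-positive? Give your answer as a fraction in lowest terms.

1/16

Hana's mother's ABO genotype from BB × AB: 1/2 AB, 1/2 BB.
Crossing each possibility with the father OO and summing P(type A): 1/2·1/2 + 1/2·0 = 1/4.
Similarly for Rh via the mother's Rh distribution: P(Rh+) = 1/4.
Independent loci: 1/4 × 1/4 = 1/16.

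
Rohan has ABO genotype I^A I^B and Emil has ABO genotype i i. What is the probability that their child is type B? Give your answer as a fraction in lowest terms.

1/2

ABO cross I^A I^B × i i → offspring phenotypes: 1/2 A, 1/2 B.
So P(type B) = 1/2.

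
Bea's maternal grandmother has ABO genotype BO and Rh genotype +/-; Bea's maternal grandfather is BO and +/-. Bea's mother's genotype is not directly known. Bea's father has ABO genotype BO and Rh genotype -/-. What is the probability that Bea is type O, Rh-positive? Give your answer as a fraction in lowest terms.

Bea's mother's ABO genotype from BO × BO: 1/4 BB, 1/2 BO, 1/4 OO.
Crossing each possibility with the father BO and summing P(type O): 1/4·0 + 1/2·1/4 + 1/4·1/2 = 1/4.
Similarly for Rh via the mother's Rh distribution: P(Rh+) = 1/2.
Independent loci: 1/4 × 1/2 = 1/8.

1/8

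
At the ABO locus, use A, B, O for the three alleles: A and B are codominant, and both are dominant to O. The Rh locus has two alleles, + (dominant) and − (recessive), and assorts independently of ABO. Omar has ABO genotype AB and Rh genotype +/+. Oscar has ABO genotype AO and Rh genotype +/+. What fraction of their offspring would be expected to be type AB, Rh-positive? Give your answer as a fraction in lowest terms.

ABO cross AB × AO → offspring phenotypes: 1/2 A, 1/4 B, 1/4 AB.
Rh cross +/+ × +/+ → 1 Rh+.
Independent loci: P(type AB, Rh-positive) = 1/4 × 1 = 1/4.

1/4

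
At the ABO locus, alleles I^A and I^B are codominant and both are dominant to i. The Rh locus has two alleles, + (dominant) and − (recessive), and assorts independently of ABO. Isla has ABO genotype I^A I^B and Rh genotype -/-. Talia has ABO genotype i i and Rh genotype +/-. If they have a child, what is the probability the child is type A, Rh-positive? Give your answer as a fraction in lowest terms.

ABO cross I^A I^B × i i → offspring phenotypes: 1/2 A, 1/2 B.
Rh cross -/- × +/- → 1/2 Rh+, 1/2 Rh-.
Independent loci: P(type A, Rh-positive) = 1/2 × 1/2 = 1/4.

1/4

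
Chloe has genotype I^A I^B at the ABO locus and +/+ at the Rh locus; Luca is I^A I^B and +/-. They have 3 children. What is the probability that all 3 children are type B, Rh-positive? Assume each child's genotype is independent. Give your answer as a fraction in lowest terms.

ABO cross I^A I^B × I^A I^B → 1/4 A, 1/4 B, 1/2 AB.
Rh cross +/+ × +/- → 1 Rh+; so P(type B, Rh-positive) = 1/4 × 1 = 1/4 per child.
All 3 independent: (1/4)^3 = 1/64.

1/64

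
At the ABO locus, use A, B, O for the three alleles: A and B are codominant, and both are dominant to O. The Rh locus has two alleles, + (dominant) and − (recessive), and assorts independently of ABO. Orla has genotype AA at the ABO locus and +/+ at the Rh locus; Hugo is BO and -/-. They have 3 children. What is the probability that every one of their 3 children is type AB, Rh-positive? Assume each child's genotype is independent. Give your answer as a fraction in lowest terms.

ABO cross AA × BO → 1/2 A, 1/2 AB.
Rh cross +/+ × -/- → 1 Rh+; so P(type AB, Rh-positive) = 1/2 × 1 = 1/2 per child.
All 3 independent: (1/2)^3 = 1/8.

1/8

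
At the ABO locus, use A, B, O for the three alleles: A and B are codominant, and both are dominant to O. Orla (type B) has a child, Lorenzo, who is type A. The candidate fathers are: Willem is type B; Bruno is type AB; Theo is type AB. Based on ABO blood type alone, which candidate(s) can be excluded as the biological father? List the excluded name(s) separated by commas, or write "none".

A candidate is excluded only if no genotype consistent with his phenotype could produce a type A child with a type B mother.
Willem (type B): no genotype consistent with that phenotype can produce a type-A child with a type-B mother.

Willem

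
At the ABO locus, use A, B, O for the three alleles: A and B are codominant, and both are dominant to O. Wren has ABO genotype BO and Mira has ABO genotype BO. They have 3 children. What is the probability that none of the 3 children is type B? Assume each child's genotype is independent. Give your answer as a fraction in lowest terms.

ABO cross BO × BO → 1/4 O, 3/4 B.
So P(type B) = 3/4 per child.
P(not type B) = 1/4 for one child; (1/4)^3 = 1/64.

1/64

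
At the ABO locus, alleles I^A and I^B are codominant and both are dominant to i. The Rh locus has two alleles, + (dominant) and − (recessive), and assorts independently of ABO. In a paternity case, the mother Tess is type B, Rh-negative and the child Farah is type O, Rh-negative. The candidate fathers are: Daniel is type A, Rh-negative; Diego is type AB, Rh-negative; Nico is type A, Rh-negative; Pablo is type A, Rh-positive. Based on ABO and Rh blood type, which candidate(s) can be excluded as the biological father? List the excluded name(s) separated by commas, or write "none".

A candidate is excluded only if no genotype consistent with his phenotype could produce a type O, Rh-negative child with a type B, Rh-negative mother.
Diego (type AB, Rh-): no genotype consistent with that phenotype can produce a type-O Rh- child with a type-B mother.

Diego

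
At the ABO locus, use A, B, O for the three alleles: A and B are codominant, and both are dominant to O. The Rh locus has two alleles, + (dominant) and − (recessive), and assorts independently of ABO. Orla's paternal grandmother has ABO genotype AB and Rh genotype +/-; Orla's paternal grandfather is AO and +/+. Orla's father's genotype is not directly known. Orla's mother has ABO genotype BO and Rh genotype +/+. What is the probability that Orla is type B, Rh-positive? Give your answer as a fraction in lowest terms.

Orla's father's ABO genotype from AB × AO: 1/4 AA, 1/4 AB, 1/4 AO, 1/4 BO.
Crossing each possibility with the mother BO and summing P(type B): 1/4·0 + 1/4·1/2 + 1/4·1/4 + 1/4·3/4 = 3/8.
Similarly for Rh via the father's Rh distribution: P(Rh+) = 1.
Independent loci: 3/8 × 1 = 3/8.

3/8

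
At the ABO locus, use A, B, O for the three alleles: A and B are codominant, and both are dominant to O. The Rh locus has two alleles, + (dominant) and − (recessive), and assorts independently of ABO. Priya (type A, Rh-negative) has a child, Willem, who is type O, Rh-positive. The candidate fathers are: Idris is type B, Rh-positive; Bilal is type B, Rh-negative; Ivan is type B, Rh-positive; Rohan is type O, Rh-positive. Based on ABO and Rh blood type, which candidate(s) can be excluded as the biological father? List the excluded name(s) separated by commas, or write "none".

Bilal

A candidate is excluded only if no genotype consistent with his phenotype could produce a type O, Rh-positive child with a type A, Rh-negative mother.
Bilal (type B, Rh-): no genotype consistent with that phenotype can produce a type-O Rh+ child with a type-A mother.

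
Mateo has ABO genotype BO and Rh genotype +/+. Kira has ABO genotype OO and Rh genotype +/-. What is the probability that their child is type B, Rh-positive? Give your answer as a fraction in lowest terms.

ABO cross BO × OO → offspring phenotypes: 1/2 O, 1/2 B.
Rh cross +/+ × +/- → 1 Rh+.
Independent loci: P(type B, Rh-positive) = 1/2 × 1 = 1/2.

1/2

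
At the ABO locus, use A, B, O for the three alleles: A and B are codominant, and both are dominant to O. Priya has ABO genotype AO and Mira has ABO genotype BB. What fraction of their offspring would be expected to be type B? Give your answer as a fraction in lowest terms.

1/2

ABO cross AO × BB → offspring phenotypes: 1/2 B, 1/2 AB.
So P(type B) = 1/2.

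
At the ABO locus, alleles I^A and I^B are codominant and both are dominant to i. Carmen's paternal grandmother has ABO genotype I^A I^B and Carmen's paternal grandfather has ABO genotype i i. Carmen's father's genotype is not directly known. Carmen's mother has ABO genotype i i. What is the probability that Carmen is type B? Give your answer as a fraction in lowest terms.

Carmen's father's ABO genotype from I^A I^B × i i: 1/2 I^A i, 1/2 I^B i.
Crossing each possibility with the mother i i and summing P(type B): 1/2·0 + 1/2·1/2 = 1/4.

1/4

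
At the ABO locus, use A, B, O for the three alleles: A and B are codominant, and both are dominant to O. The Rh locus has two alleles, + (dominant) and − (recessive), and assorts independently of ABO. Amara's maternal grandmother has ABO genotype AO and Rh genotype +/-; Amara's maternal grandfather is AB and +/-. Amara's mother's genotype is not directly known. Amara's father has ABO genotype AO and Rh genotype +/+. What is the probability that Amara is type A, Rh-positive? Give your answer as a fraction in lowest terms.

5/8

Amara's mother's ABO genotype from AO × AB: 1/4 AA, 1/4 AB, 1/4 AO, 1/4 BO.
Crossing each possibility with the father AO and summing P(type A): 1/4·1 + 1/4·1/2 + 1/4·3/4 + 1/4·1/4 = 5/8.
Similarly for Rh via the mother's Rh distribution: P(Rh+) = 1.
Independent loci: 5/8 × 1 = 5/8.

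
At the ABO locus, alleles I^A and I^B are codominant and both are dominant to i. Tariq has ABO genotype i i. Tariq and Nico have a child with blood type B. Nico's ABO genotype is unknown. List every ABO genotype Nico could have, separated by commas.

I^A I^B, I^B I^B, I^B i

For each candidate genotype of Nico, check whether crossing it with i i can produce every observed child phenotype.
  I^A I^A → possible child types {A} ✗
  I^A I^B → possible child types {A, B} ✓
  I^A i → possible child types {O, A} ✗
  I^B I^B → possible child types {B} ✓
  I^B i → possible child types {O, B} ✓
  i i → possible child types {O} ✗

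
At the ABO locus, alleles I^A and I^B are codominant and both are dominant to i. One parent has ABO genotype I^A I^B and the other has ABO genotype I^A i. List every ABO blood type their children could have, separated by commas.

A, B, AB

Gametes from I^A I^B × I^A i give offspring ABO genotypes I^A I^A, I^A I^B, I^A i, I^B i, i.e. phenotypes A, B, AB.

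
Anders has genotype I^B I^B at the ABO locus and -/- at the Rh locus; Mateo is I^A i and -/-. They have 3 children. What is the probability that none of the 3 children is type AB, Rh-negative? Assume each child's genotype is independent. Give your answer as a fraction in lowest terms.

1/8

ABO cross I^B I^B × I^A i → 1/2 B, 1/2 AB.
Rh cross -/- × -/- → 1 Rh-; so P(type AB, Rh-negative) = 1/2 × 1 = 1/2 per child.
P(not type AB, Rh-negative) = 1/2 for one child; (1/2)^3 = 1/8.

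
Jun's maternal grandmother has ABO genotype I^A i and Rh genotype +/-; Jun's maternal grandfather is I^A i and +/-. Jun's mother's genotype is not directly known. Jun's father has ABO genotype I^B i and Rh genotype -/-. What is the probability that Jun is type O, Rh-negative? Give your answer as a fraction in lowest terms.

1/8

Jun's mother's ABO genotype from I^A i × I^A i: 1/4 I^A I^A, 1/2 I^A i, 1/4 i i.
Crossing each possibility with the father I^B i and summing P(type O): 1/4·0 + 1/2·1/4 + 1/4·1/2 = 1/4.
Similarly for Rh via the mother's Rh distribution: P(Rh-) = 1/2.
Independent loci: 1/4 × 1/2 = 1/8.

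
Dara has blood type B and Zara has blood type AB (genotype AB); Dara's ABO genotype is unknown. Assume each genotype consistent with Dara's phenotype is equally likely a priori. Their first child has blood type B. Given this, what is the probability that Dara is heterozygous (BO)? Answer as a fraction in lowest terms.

Possible genotypes: Dara ∈ {BB, BO}; Zara ∈ {AB}.
Weight each parental genotype pair by prior × P(type-B child):
  BB × AB: posterior weight 1/2.
  BO × AB: posterior weight 1/2.
Sum the posterior weight over pairs where Dara is BO: 1/2.

1/2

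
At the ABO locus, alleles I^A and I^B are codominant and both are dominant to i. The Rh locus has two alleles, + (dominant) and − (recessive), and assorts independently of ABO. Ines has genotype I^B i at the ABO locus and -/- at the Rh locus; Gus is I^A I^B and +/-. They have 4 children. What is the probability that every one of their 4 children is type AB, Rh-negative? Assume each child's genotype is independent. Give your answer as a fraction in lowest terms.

1/4096

ABO cross I^B i × I^A I^B → 1/4 A, 1/2 B, 1/4 AB.
Rh cross -/- × +/- → 1/2 Rh+, 1/2 Rh-; so P(type AB, Rh-negative) = 1/4 × 1/2 = 1/8 per child.
All 4 independent: (1/8)^4 = 1/4096.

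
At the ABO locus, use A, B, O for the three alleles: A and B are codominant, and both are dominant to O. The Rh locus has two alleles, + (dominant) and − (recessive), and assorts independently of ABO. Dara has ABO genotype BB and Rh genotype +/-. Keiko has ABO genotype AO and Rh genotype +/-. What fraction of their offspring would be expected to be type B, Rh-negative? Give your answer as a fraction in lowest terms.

ABO cross BB × AO → offspring phenotypes: 1/2 B, 1/2 AB.
Rh cross +/- × +/- → 3/4 Rh+, 1/4 Rh-.
Independent loci: P(type B, Rh-negative) = 1/2 × 1/4 = 1/8.

1/8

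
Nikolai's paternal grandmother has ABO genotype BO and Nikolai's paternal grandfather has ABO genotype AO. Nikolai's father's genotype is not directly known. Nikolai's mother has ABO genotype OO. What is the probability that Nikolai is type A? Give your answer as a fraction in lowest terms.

1/4

Nikolai's father's ABO genotype from BO × AO: 1/4 AB, 1/4 AO, 1/4 BO, 1/4 OO.
Crossing each possibility with the mother OO and summing P(type A): 1/4·1/2 + 1/4·1/2 + 1/4·0 + 1/4·0 = 1/4.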